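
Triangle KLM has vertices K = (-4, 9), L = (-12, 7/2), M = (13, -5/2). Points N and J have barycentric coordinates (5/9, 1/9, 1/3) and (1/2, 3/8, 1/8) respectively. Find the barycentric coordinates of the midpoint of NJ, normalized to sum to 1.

Since both coordinate triples sum to 1, the midpoint's barycentrics are the componentwise average.
(5/9+1/2)/2 = 19/36; similarly 35/144 and 11/48.

(19/36, 35/144, 11/48)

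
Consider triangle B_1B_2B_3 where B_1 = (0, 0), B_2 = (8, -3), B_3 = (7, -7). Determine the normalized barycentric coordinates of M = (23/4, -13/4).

(1/4, 1/2, 1/4)

Signed area of the reference triangle: [B_1B_2B_3] = ½·(0·(-3−(-7)) + 8·(-7−0) + 7·(0−(-3))) = ½·(0 − 56 + 21) = -35/2.
[MB_2B_3] = ½·((23/4)·(-3−(-7)) + 8·(-7−(-13/4)) + 7·(-13/4−(-3))) = ½·(23 − 30 − 7/4) = -35/8, so the B_1-coordinate is (-35/8)/(-35/2) = 1/4.
[B_1MB_3] = ½·(0·(-13/4−(-7)) + (23/4)·(-7−0) + 7·(0−(-13/4))) = ½·(0 − 161/4 + 91/4) = -35/4, so the B_2-coordinate is 1/2.
[B_1B_2M] = ½·(0·(-3−(-13/4)) + 8·(-13/4−0) + (23/4)·(0−(-3))) = ½·(0 − 26 + 69/4) = -35/8, so the B_3-coordinate is 1/4.
Check: 1/4 + 1/2 + 1/4 = 1.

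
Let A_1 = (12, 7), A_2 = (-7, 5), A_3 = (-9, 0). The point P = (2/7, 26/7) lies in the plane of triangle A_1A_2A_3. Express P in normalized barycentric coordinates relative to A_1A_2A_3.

(3/7, 1/7, 3/7)

Signed area of the reference triangle: [A_1A_2A_3] = ½·(12·(5−0) + (-7)·(0−7) + (-9)·(7−5)) = ½·(60 + 49 − 18) = 91/2.
[PA_2A_3] = ½·((2/7)·(5−0) + (-7)·(0−(26/7)) + (-9)·(26/7−5)) = ½·(10/7 + 26 + 81/7) = 39/2, so the A_1-coordinate is (39/2)/(91/2) = 3/7.
[A_1PA_3] = ½·(12·(26/7−0) + (2/7)·(0−7) + (-9)·(7−(26/7))) = ½·(312/7 − 2 − 207/7) = 13/2, so the A_2-coordinate is 1/7.
[A_1A_2P] = ½·(12·(5−(26/7)) + (-7)·(26/7−7) + (2/7)·(7−5)) = ½·(108/7 + 23 + 4/7) = 39/2, so the A_3-coordinate is 3/7.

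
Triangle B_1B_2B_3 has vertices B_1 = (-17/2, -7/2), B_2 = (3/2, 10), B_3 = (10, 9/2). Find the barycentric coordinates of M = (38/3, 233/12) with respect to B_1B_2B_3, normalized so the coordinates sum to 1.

Signed area of the reference triangle: [B_1B_2B_3] = ½·((-17/2)·(10−(9/2)) + (3/2)·(9/2−(-7/2)) + 10·(-7/2−10)) = ½·(-187/4 + 12 − 135) = -679/8.
[MB_2B_3] = ½·((38/3)·(10−(9/2)) + (3/2)·(9/2−(233/12)) + 10·(233/12−10)) = ½·(209/3 − 179/8 + 565/6) = 3395/48, so the B_1-coordinate is (3395/48)/(-679/8) = -5/6.
[B_1MB_3] = ½·((-17/2)·(233/12−(9/2)) + (38/3)·(9/2−(-7/2)) + 10·(-7/2−(233/12))) = ½·(-3043/24 + 304/3 − 1375/6) = -2037/16, so the B_2-coordinate is 3/2.
[B_1B_2M] = ½·((-17/2)·(10−(233/12)) + (3/2)·(233/12−(-7/2)) + (38/3)·(-7/2−10)) = ½·(1921/24 + 275/8 − 171) = -679/24, so the B_3-coordinate is 1/3.
Check: -5/6 + 3/2 + 1/3 = 1.

(-5/6, 3/2, 1/3)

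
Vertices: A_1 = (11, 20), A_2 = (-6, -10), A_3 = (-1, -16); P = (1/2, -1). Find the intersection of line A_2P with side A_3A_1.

Barycentric coordinates of P with respect to A_1A_2A_3: (1/3, 1/2, 1/6).
On side A_3A_1 the A_2-coordinate is zero; dropping P's A_2-weight 1/2 and renormalizing the remaining 1/6 : 1/3 gives weights 1/3, 2/3 on A_3, A_1.
Q = (1/3)·(-1, -16) + (2/3)·(11, 20) = (7, 8).

(7, 8)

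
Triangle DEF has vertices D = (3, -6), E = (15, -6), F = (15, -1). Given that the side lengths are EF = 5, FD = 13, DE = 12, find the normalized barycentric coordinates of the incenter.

(1/6, 13/30, 2/5)

The incenter has barycentric coordinates proportional to the opposite side lengths: (5 : 13 : 12).
Normalizing by 5+13+12 = 30 gives (1/6, 13/30, 2/5).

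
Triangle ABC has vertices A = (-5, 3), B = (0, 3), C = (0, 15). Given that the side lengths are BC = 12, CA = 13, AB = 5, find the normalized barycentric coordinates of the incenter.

(2/5, 13/30, 1/6)

The incenter has barycentric coordinates proportional to the opposite side lengths: (12 : 13 : 5).
Normalizing by 12+13+5 = 30 gives (2/5, 13/30, 1/6).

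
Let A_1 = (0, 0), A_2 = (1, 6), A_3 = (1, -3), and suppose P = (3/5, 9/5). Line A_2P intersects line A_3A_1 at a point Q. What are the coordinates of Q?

(1/3, -1)

Barycentric coordinates of P with respect to A_1A_2A_3: (2/5, 2/5, 1/5).
On side A_3A_1 the A_2-coordinate is zero; dropping P's A_2-weight 2/5 and renormalizing the remaining 1/5 : 2/5 gives weights 1/3, 2/3 on A_3, A_1.
Q = (1/3)·(1, -3) + (2/3)·(0, 0) = (1/3, -1).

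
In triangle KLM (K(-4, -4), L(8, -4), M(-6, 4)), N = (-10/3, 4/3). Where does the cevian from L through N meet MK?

Barycentric coordinates of N with respect to KLM: (1/6, 1/6, 2/3).
On side MK the L-coordinate is zero; dropping N's L-weight 1/6 and renormalizing the remaining 2/3 : 1/6 gives weights 4/5, 1/5 on M, K.
J = (4/5)·(-6, 4) + (1/5)·(-4, -4) = (-28/5, 12/5).

(-28/5, 12/5)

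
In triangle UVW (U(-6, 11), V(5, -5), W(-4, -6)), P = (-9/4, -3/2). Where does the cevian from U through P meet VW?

Barycentric coordinates of P with respect to UVW: (1/4, 1/4, 1/2).
On side VW the U-coordinate is zero; dropping P's U-weight 1/4 and renormalizing the remaining 1/4 : 1/2 gives weights 1/3, 2/3 on V, W.
Q = (1/3)·(5, -5) + (2/3)·(-4, -6) = (-1, -17/3).

(-1, -17/3)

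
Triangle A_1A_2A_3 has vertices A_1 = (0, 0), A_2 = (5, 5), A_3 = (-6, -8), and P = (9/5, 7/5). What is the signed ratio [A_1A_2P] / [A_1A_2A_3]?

1/5

[A_1A_2A_3] = ½·(0·(5−(-8)) + 5·(-8−0) + (-6)·(0−5)) = ½·(0 − 40 + 30) = -5.
[A_1A_2P] = ½·(0·(5−(7/5)) + 5·(7/5−0) + (9/5)·(0−5)) = ½·(0 + 7 − 9) = -1, so the ratio is (-1)/(-5) = 1/5.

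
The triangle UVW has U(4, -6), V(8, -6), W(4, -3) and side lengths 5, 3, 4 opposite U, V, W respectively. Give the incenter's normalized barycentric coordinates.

The incenter has barycentric coordinates proportional to the opposite side lengths: (5 : 3 : 4).
Normalizing by 5+3+4 = 12 gives (5/12, 1/4, 1/3).

(5/12, 1/4, 1/3)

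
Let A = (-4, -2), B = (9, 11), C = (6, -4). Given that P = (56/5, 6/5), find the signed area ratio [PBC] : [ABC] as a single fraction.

[ABC] = ½·((-4)·(11−(-4)) + 9·(-4−(-2)) + 6·(-2−11)) = ½·(-60 − 18 − 78) = -78.
[PBC] = ½·((56/5)·(11−(-4)) + 9·(-4−(6/5)) + 6·(6/5−11)) = ½·(168 − 234/5 − 294/5) = 156/5, so the ratio is (156/5)/(-78) = -2/5.

-2/5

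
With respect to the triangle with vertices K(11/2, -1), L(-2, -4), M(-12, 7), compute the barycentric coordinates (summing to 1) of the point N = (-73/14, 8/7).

(1/7, 3/7, 3/7)

Signed area of the reference triangle: [KLM] = ½·((11/2)·(-4−7) + (-2)·(7−(-1)) + (-12)·(-1−(-4))) = ½·(-121/2 − 16 − 36) = -225/4.
[NLM] = ½·((-73/14)·(-4−7) + (-2)·(7−(8/7)) + (-12)·(8/7−(-4))) = ½·(803/14 − 82/7 − 432/7) = -225/28, so the K-coordinate is (-225/28)/(-225/4) = 1/7.
[KNM] = ½·((11/2)·(8/7−7) + (-73/14)·(7−(-1)) + (-12)·(-1−(8/7))) = ½·(-451/14 − 292/7 + 180/7) = -675/28, so the L-coordinate is 3/7.
[KLN] = ½·((11/2)·(-4−(8/7)) + (-2)·(8/7−(-1)) + (-73/14)·(-1−(-4))) = ½·(-198/7 − 30/7 − 219/14) = -675/28, so the M-coordinate is 3/7.
Check: 1/7 + 3/7 + 3/7 = 1.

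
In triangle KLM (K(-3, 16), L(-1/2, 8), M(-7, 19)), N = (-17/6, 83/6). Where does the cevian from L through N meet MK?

Barycentric coordinates of N with respect to KLM: (1/2, 1/3, 1/6).
On side MK the L-coordinate is zero; dropping N's L-weight 1/3 and renormalizing the remaining 1/6 : 1/2 gives weights 1/4, 3/4 on M, K.
J = (1/4)·(-7, 19) + (3/4)·(-3, 16) = (-4, 67/4).

(-4, 67/4)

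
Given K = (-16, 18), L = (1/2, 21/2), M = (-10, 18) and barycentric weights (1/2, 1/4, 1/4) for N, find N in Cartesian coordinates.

N = (1/2)·K + (1/4)·L + (1/4)·M.
x-coordinate: (1/2)·(-16) + (1/4)·(1/2) + (1/4)·(-10) = -83/8.
y-coordinate: (1/2)·18 + (1/4)·(21/2) + (1/4)·18 = 129/8.

(-83/8, 129/8)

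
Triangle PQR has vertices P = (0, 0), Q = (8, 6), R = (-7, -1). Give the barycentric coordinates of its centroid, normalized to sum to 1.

(1/3, 1/3, 1/3)

The centroid is the average of the vertices, so each weight is 1/3.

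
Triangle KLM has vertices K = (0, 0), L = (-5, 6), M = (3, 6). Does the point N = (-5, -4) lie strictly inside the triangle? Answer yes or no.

no

Barycentric coordinates of N: (5/3, 3/8, -25/24).
The three coordinates are positive, positive, negative; a point is interior exactly when all three are positive.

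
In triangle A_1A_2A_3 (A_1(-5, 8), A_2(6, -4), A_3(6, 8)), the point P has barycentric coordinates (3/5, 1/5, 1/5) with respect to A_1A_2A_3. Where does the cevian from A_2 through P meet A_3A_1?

(-9/4, 8)

Line A_2P meets A_3A_1 where the A_2-coordinate vanishes; zeroing P's A_2-weight and renormalizing leaves A_3, A_1-weights 1/5 : 3/5 → (1/4, 3/4).
So Q = (1/4)·A_3 + (3/4)·A_1 = (-9/4, 8).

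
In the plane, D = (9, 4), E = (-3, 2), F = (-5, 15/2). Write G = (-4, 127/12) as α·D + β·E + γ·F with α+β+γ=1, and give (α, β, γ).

Signed area of the reference triangle: [DEF] = ½·(9·(2−(15/2)) + (-3)·(15/2−4) + (-5)·(4−2)) = ½·(-99/2 − 21/2 − 10) = -35.
[GEF] = ½·((-4)·(2−(15/2)) + (-3)·(15/2−(127/12)) + (-5)·(127/12−2)) = ½·(22 + 37/4 − 515/12) = -35/6, so the D-coordinate is (-35/6)/(-35) = 1/6.
[DGF] = ½·(9·(127/12−(15/2)) + (-4)·(15/2−4) + (-5)·(4−(127/12))) = ½·(111/4 − 14 + 395/12) = 70/3, so the E-coordinate is -2/3.
[DEG] = ½·(9·(2−(127/12)) + (-3)·(127/12−4) + (-4)·(4−2)) = ½·(-309/4 − 79/4 − 8) = -105/2, so the F-coordinate is 3/2.

(1/6, -2/3, 3/2)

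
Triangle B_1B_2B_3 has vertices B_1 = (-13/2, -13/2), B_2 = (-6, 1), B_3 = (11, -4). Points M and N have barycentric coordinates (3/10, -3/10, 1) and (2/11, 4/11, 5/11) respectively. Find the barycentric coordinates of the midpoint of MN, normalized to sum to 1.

Since both coordinate triples sum to 1, the midpoint's barycentrics are the componentwise average.
(3/10+2/11)/2 = 53/220; similarly 7/220 and 8/11.

(53/220, 7/220, 8/11)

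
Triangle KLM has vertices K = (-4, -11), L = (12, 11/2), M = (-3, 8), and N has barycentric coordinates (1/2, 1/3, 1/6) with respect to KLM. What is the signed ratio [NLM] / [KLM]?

1/2

The signed ratio [NLM]/[KLM] equals the barycentric coordinate of N at vertex K, which is 1/2.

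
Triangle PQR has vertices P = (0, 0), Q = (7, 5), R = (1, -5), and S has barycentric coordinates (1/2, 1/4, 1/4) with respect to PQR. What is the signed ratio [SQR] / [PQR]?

The signed ratio [SQR]/[PQR] equals the barycentric coordinate of S at vertex P, which is 1/2.

1/2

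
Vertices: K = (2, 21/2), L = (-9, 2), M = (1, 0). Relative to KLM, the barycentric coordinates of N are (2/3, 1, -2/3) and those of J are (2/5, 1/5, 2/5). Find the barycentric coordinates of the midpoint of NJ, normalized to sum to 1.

(8/15, 3/5, -2/15)

Since both coordinate triples sum to 1, the midpoint's barycentrics are the componentwise average.
(2/3+2/5)/2 = 8/15; similarly 3/5 and -2/15.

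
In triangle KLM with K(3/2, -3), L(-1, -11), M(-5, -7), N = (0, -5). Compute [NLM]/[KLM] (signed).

2/3

[KLM] = ½·((3/2)·(-11−(-7)) + (-1)·(-7−(-3)) + (-5)·(-3−(-11))) = ½·(-6 + 4 − 40) = -21.
[NLM] = ½·(0·(-11−(-7)) + (-1)·(-7−(-5)) + (-5)·(-5−(-11))) = ½·(0 + 2 − 30) = -14, so the ratio is (-14)/(-21) = 2/3.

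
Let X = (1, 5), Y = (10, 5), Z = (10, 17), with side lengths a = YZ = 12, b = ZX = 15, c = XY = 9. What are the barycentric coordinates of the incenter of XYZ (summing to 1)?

(1/3, 5/12, 1/4)

The incenter has barycentric coordinates proportional to the opposite side lengths: (12 : 15 : 9).
Normalizing by 12+15+9 = 36 gives (1/3, 5/12, 1/4).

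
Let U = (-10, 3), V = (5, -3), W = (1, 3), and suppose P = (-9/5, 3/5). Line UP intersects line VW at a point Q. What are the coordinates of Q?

Barycentric coordinates of P with respect to UVW: (2/5, 2/5, 1/5).
On side VW the U-coordinate is zero; dropping P's U-weight 2/5 and renormalizing the remaining 2/5 : 1/5 gives weights 2/3, 1/3 on V, W.
Q = (2/3)·(5, -3) + (1/3)·(1, 3) = (11/3, -1).

(11/3, -1)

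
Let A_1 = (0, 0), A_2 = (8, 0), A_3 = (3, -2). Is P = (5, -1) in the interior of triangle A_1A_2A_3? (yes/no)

yes

Barycentric coordinates of P: (1/16, 7/16, 1/2).
The three coordinates are positive, positive, positive; a point is interior exactly when all three are positive.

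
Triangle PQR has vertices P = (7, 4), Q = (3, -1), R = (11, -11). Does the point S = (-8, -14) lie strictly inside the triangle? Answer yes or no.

no

Barycentric coordinates of S: (-107/40, 297/80, -3/80).
The three coordinates are negative, positive, negative; a point is interior exactly when all three are positive.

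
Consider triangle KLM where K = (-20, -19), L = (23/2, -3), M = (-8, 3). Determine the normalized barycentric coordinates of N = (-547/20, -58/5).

Signed area of the reference triangle: [KLM] = ½·((-20)·(-3−3) + (23/2)·(3−(-19)) + (-8)·(-19−(-3))) = ½·(120 + 253 + 128) = 501/2.
[NLM] = ½·((-547/20)·(-3−3) + (23/2)·(3−(-58/5)) + (-8)·(-58/5−(-3))) = ½·(1641/10 + 1679/10 + 344/5) = 1002/5, so the K-coordinate is (1002/5)/(501/2) = 4/5.
[KNM] = ½·((-20)·(-58/5−3) + (-547/20)·(3−(-19)) + (-8)·(-19−(-58/5))) = ½·(292 − 6017/10 + 296/5) = -501/4, so the L-coordinate is -1/2.
[KLN] = ½·((-20)·(-3−(-58/5)) + (23/2)·(-58/5−(-19)) + (-547/20)·(-19−(-3))) = ½·(-172 + 851/10 + 2188/5) = 3507/20, so the M-coordinate is 7/10.

(4/5, -1/2, 7/10)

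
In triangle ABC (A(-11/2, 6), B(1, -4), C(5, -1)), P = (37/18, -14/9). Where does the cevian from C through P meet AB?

(-3/10, -2)

Barycentric coordinates of P with respect to ABC: (1/9, 4/9, 4/9).
On side AB the C-coordinate is zero; dropping P's C-weight 4/9 and renormalizing the remaining 1/9 : 4/9 gives weights 1/5, 4/5 on A, B.
Q = (1/5)·(-11/2, 6) + (4/5)·(1, -4) = (-3/10, -2).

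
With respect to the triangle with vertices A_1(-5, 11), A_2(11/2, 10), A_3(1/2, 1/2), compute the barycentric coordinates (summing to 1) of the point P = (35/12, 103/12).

Signed area of the reference triangle: [A_1A_2A_3] = ½·((-5)·(10−(1/2)) + (11/2)·(1/2−11) + (1/2)·(11−10)) = ½·(-95/2 − 231/4 + 1/2) = -419/8.
[PA_2A_3] = ½·((35/12)·(10−(1/2)) + (11/2)·(1/2−(103/12)) + (1/2)·(103/12−10)) = ½·(665/24 − 1067/24 − 17/24) = -419/48, so the A_1-coordinate is (-419/48)/(-419/8) = 1/6.
[A_1PA_3] = ½·((-5)·(103/12−(1/2)) + (35/12)·(1/2−11) + (1/2)·(11−(103/12))) = ½·(-485/12 − 245/8 + 29/24) = -419/12, so the A_2-coordinate is 2/3.
[A_1A_2P] = ½·((-5)·(10−(103/12)) + (11/2)·(103/12−11) + (35/12)·(11−10)) = ½·(-85/12 − 319/24 + 35/12) = -419/48, so the A_3-coordinate is 1/6.
Check: 1/6 + 2/3 + 1/6 = 1.

(1/6, 2/3, 1/6)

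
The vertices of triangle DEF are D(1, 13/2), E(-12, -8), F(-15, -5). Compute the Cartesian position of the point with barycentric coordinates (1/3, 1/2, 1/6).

G = (1/3)·D + (1/2)·E + (1/6)·F.
x-coordinate: (1/3)·1 + (1/2)·(-12) + (1/6)·(-15) = -49/6.
y-coordinate: (1/3)·(13/2) + (1/2)·(-8) + (1/6)·(-5) = -8/3.

(-49/6, -8/3)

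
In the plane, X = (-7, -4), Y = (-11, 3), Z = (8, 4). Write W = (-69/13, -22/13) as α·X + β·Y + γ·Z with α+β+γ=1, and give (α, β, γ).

(9/13, 2/13, 2/13)

Signed area of the reference triangle: [XYZ] = ½·((-7)·(3−4) + (-11)·(4−(-4)) + 8·(-4−3)) = ½·(7 − 88 − 56) = -137/2.
[WYZ] = ½·((-69/13)·(3−4) + (-11)·(4−(-22/13)) + 8·(-22/13−3)) = ½·(69/13 − 814/13 − 488/13) = -1233/26, so the X-coordinate is (-1233/26)/(-137/2) = 9/13.
[XWZ] = ½·((-7)·(-22/13−4) + (-69/13)·(4−(-4)) + 8·(-4−(-22/13))) = ½·(518/13 − 552/13 − 240/13) = -137/13, so the Y-coordinate is 2/13.
[XYW] = ½·((-7)·(3−(-22/13)) + (-11)·(-22/13−(-4)) + (-69/13)·(-4−3)) = ½·(-427/13 − 330/13 + 483/13) = -137/13, so the Z-coordinate is 2/13.
Check: 9/13 + 2/13 + 2/13 = 1.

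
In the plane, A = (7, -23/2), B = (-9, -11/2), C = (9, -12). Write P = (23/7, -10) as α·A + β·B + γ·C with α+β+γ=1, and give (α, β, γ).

(2/7, 2/7, 3/7)

Signed area of the reference triangle: [ABC] = ½·(7·(-11/2−(-12)) + (-9)·(-12−(-23/2)) + 9·(-23/2−(-11/2))) = ½·(91/2 + 9/2 − 54) = -2.
[PBC] = ½·((23/7)·(-11/2−(-12)) + (-9)·(-12−(-10)) + 9·(-10−(-11/2))) = ½·(299/14 + 18 − 81/2) = -4/7, so the A-coordinate is (-4/7)/(-2) = 2/7.
[APC] = ½·(7·(-10−(-12)) + (23/7)·(-12−(-23/2)) + 9·(-23/2−(-10))) = ½·(14 − 23/14 − 27/2) = -4/7, so the B-coordinate is 2/7.
[ABP] = ½·(7·(-11/2−(-10)) + (-9)·(-10−(-23/2)) + (23/7)·(-23/2−(-11/2))) = ½·(63/2 − 27/2 − 138/7) = -6/7, so the C-coordinate is 3/7.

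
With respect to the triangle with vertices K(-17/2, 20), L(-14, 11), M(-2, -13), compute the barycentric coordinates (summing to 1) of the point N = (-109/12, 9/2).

(1/6, 1/2, 1/3)

Signed area of the reference triangle: [KLM] = ½·((-17/2)·(11−(-13)) + (-14)·(-13−20) + (-2)·(20−11)) = ½·(-204 + 462 − 18) = 120.
[NLM] = ½·((-109/12)·(11−(-13)) + (-14)·(-13−(9/2)) + (-2)·(9/2−11)) = ½·(-218 + 245 + 13) = 20, so the K-coordinate is 20/120 = 1/6.
[KNM] = ½·((-17/2)·(9/2−(-13)) + (-109/12)·(-13−20) + (-2)·(20−(9/2))) = ½·(-595/4 + 1199/4 − 31) = 60, so the L-coordinate is 1/2.
[KLN] = ½·((-17/2)·(11−(9/2)) + (-14)·(9/2−20) + (-109/12)·(20−11)) = ½·(-221/4 + 217 − 327/4) = 40, so the M-coordinate is 1/3.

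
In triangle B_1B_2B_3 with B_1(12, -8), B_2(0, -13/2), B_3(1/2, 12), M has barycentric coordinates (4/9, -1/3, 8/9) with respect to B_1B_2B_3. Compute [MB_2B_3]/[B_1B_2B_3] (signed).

The signed ratio [MB_2B_3]/[B_1B_2B_3] equals the barycentric coordinate of M at vertex B_1, which is 4/9.

4/9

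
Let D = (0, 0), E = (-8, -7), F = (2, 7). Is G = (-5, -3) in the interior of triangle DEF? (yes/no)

yes

Barycentric coordinates of G: (1/21, 29/42, 11/42).
The three coordinates are positive, positive, positive; a point is interior exactly when all three are positive.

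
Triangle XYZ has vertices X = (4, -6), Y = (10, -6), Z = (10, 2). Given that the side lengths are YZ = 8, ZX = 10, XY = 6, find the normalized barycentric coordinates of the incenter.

(1/3, 5/12, 1/4)

The incenter has barycentric coordinates proportional to the opposite side lengths: (8 : 10 : 6).
Normalizing by 8+10+6 = 24 gives (1/3, 5/12, 1/4).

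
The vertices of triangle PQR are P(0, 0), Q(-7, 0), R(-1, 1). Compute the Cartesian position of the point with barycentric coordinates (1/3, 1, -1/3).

(-20/3, -1/3)

S = (1/3)·P + 1·Q + (-1/3)·R.
x-coordinate: (1/3)·0 + 1·(-7) + (-1/3)·(-1) = -20/3.
y-coordinate: (1/3)·0 + 1·0 + (-1/3)·1 = -1/3.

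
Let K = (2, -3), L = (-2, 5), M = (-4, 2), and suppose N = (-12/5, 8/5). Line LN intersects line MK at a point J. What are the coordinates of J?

(-5/2, 3/4)

Barycentric coordinates of N with respect to KLM: (1/5, 1/5, 3/5).
On side MK the L-coordinate is zero; dropping N's L-weight 1/5 and renormalizing the remaining 3/5 : 1/5 gives weights 3/4, 1/4 on M, K.
J = (3/4)·(-4, 2) + (1/4)·(2, -3) = (-5/2, 3/4).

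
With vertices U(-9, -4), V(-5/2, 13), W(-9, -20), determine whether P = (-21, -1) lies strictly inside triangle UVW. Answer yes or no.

Barycentric coordinates of P: (1039/208, -24/13, -447/208).
The three coordinates are positive, negative, negative; a point is interior exactly when all three are positive.

no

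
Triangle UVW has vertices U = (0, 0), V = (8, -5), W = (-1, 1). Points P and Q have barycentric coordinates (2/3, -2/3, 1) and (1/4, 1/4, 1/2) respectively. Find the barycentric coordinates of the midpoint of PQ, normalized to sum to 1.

Since both coordinate triples sum to 1, the midpoint's barycentrics are the componentwise average.
(2/3+1/4)/2 = 11/24; similarly -5/24 and 3/4.

(11/24, -5/24, 3/4)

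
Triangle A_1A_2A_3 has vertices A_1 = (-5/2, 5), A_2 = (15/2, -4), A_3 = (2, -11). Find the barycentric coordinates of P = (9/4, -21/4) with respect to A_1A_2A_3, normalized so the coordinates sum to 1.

(1/4, 1/4, 1/2)

Signed area of the reference triangle: [A_1A_2A_3] = ½·((-5/2)·(-4−(-11)) + (15/2)·(-11−5) + 2·(5−(-4))) = ½·(-35/2 − 120 + 18) = -239/4.
[PA_2A_3] = ½·((9/4)·(-4−(-11)) + (15/2)·(-11−(-21/4)) + 2·(-21/4−(-4))) = ½·(63/4 − 345/8 − 5/2) = -239/16, so the A_1-coordinate is (-239/16)/(-239/4) = 1/4.
[A_1PA_3] = ½·((-5/2)·(-21/4−(-11)) + (9/4)·(-11−5) + 2·(5−(-21/4))) = ½·(-115/8 − 36 + 41/2) = -239/16, so the A_2-coordinate is 1/4.
[A_1A_2P] = ½·((-5/2)·(-4−(-21/4)) + (15/2)·(-21/4−5) + (9/4)·(5−(-4))) = ½·(-25/8 − 615/8 + 81/4) = -239/8, so the A_3-coordinate is 1/2.
Check: 1/4 + 1/4 + 1/2 = 1.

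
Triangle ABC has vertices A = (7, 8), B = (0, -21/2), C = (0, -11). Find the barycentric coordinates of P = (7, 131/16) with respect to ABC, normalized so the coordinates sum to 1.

Signed area of the reference triangle: [ABC] = ½·(7·(-21/2−(-11)) + 0·(-11−8) + 0·(8−(-21/2))) = ½·(7/2 + 0 + 0) = 7/4.
[PBC] = ½·(7·(-21/2−(-11)) + 0·(-11−(131/16)) + 0·(131/16−(-21/2))) = ½·(7/2 + 0 + 0) = 7/4, so the A-coordinate is (7/4)/(7/4) = 1.
[APC] = ½·(7·(131/16−(-11)) + 7·(-11−8) + 0·(8−(131/16))) = ½·(2149/16 − 133 + 0) = 21/32, so the B-coordinate is 3/8.
[ABP] = ½·(7·(-21/2−(131/16)) + 0·(131/16−8) + 7·(8−(-21/2))) = ½·(-2093/16 + 0 + 259/2) = -21/32, so the C-coordinate is -3/8.

(1, 3/8, -3/8)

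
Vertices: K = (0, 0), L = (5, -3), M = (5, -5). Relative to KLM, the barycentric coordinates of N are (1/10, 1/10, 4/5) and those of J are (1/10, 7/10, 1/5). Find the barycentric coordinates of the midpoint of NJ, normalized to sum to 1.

(1/10, 2/5, 1/2)

Since both coordinate triples sum to 1, the midpoint's barycentrics are the componentwise average.
(1/10+1/10)/2 = 1/10; similarly 2/5 and 1/2.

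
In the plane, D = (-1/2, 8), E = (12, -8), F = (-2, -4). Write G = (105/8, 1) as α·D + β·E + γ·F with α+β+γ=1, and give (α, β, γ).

(3/4, 1, -3/4)

Signed area of the reference triangle: [DEF] = ½·((-1/2)·(-8−(-4)) + 12·(-4−8) + (-2)·(8−(-8))) = ½·(2 − 144 − 32) = -87.
[GEF] = ½·((105/8)·(-8−(-4)) + 12·(-4−1) + (-2)·(1−(-8))) = ½·(-105/2 − 60 − 18) = -261/4, so the D-coordinate is (-261/4)/(-87) = 3/4.
[DGF] = ½·((-1/2)·(1−(-4)) + (105/8)·(-4−8) + (-2)·(8−1)) = ½·(-5/2 − 315/2 − 14) = -87, so the E-coordinate is 1.
[DEG] = ½·((-1/2)·(-8−1) + 12·(1−8) + (105/8)·(8−(-8))) = ½·(9/2 − 84 + 210) = 261/4, so the F-coordinate is -3/4.
Check: 3/4 + 1 − 3/4 = 1.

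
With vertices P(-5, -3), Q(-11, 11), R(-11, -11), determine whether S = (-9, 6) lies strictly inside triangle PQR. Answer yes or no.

yes

Barycentric coordinates of S: (1/3, 43/66, 1/66).
The three coordinates are positive, positive, positive; a point is interior exactly when all three are positive.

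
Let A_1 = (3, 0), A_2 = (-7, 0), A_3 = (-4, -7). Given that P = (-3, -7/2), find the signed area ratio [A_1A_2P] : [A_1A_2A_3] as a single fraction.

[A_1A_2A_3] = ½·(3·(0−(-7)) + (-7)·(-7−0) + (-4)·(0−0)) = ½·(21 + 49 + 0) = 35.
[A_1A_2P] = ½·(3·(0−(-7/2)) + (-7)·(-7/2−0) + (-3)·(0−0)) = ½·(21/2 + 49/2 + 0) = 35/2, so the ratio is (35/2)/35 = 1/2.

1/2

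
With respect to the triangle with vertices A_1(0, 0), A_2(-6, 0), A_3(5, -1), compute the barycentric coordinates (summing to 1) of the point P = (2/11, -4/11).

(4/11, 3/11, 4/11)

Signed area of the reference triangle: [A_1A_2A_3] = ½·(0·(0−(-1)) + (-6)·(-1−0) + 5·(0−0)) = ½·(0 + 6 + 0) = 3.
[PA_2A_3] = ½·((2/11)·(0−(-1)) + (-6)·(-1−(-4/11)) + 5·(-4/11−0)) = ½·(2/11 + 42/11 − 20/11) = 12/11, so the A_1-coordinate is (12/11)/3 = 4/11.
[A_1PA_3] = ½·(0·(-4/11−(-1)) + (2/11)·(-1−0) + 5·(0−(-4/11))) = ½·(0 − 2/11 + 20/11) = 9/11, so the A_2-coordinate is 3/11.
[A_1A_2P] = ½·(0·(0−(-4/11)) + (-6)·(-4/11−0) + (2/11)·(0−0)) = ½·(0 + 24/11 + 0) = 12/11, so the A_3-coordinate is 4/11.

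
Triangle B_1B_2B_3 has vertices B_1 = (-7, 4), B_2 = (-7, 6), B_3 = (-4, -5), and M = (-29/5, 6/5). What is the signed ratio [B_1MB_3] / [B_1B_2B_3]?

2/5

[B_1B_2B_3] = ½·((-7)·(6−(-5)) + (-7)·(-5−4) + (-4)·(4−6)) = ½·(-77 + 63 + 8) = -3.
[B_1MB_3] = ½·((-7)·(6/5−(-5)) + (-29/5)·(-5−4) + (-4)·(4−(6/5))) = ½·(-217/5 + 261/5 − 56/5) = -6/5, so the ratio is (-6/5)/(-3) = 2/5.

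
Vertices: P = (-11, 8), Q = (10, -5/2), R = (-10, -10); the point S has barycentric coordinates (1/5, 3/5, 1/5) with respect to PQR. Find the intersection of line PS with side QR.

Line PS meets QR where the P-coordinate vanishes; zeroing S's P-weight and renormalizing leaves Q, R-weights 3/5 : 1/5 → (3/4, 1/4).
So T = (3/4)·Q + (1/4)·R = (5, -35/8).

(5, -35/8)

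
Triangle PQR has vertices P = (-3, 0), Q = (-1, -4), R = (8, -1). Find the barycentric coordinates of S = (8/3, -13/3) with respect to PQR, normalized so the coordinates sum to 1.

Signed area of the reference triangle: [PQR] = ½·((-3)·(-4−(-1)) + (-1)·(-1−0) + 8·(0−(-4))) = ½·(9 + 1 + 32) = 21.
[SQR] = ½·((8/3)·(-4−(-1)) + (-1)·(-1−(-13/3)) + 8·(-13/3−(-4))) = ½·(-8 − 10/3 − 8/3) = -7, so the P-coordinate is (-7)/21 = -1/3.
[PSR] = ½·((-3)·(-13/3−(-1)) + (8/3)·(-1−0) + 8·(0−(-13/3))) = ½·(10 − 8/3 + 104/3) = 21, so the Q-coordinate is 1.
[PQS] = ½·((-3)·(-4−(-13/3)) + (-1)·(-13/3−0) + (8/3)·(0−(-4))) = ½·(-1 + 13/3 + 32/3) = 7, so the R-coordinate is 1/3.
Check: -1/3 + 1 + 1/3 = 1.

(-1/3, 1, 1/3)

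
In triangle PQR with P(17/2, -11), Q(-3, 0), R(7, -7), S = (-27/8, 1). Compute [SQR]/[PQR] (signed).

-1/4

[PQR] = ½·((17/2)·(0−(-7)) + (-3)·(-7−(-11)) + 7·(-11−0)) = ½·(119/2 − 12 − 77) = -59/4.
[SQR] = ½·((-27/8)·(0−(-7)) + (-3)·(-7−1) + 7·(1−0)) = ½·(-189/8 + 24 + 7) = 59/16, so the ratio is (59/16)/(-59/4) = -1/4.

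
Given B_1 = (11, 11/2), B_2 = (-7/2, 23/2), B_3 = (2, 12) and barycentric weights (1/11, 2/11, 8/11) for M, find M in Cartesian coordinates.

M = (1/11)·B_1 + (2/11)·B_2 + (8/11)·B_3.
x-coordinate: (1/11)·11 + (2/11)·(-7/2) + (8/11)·2 = 20/11.
y-coordinate: (1/11)·(11/2) + (2/11)·(23/2) + (8/11)·12 = 249/22.

(20/11, 249/22)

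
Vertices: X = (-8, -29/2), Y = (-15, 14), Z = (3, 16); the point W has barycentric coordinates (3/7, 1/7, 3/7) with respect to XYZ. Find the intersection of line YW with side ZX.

(-5/2, 3/4)

Line YW meets ZX where the Y-coordinate vanishes; zeroing W's Y-weight and renormalizing leaves Z, X-weights 3/7 : 3/7 → (1/2, 1/2).
So V = (1/2)·Z + (1/2)·X = (-5/2, 3/4).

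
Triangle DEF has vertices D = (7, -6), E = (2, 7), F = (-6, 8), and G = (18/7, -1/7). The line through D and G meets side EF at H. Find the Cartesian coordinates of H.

Barycentric coordinates of G with respect to DEF: (4/7, 1/7, 2/7).
On side EF the D-coordinate is zero; dropping G's D-weight 4/7 and renormalizing the remaining 1/7 : 2/7 gives weights 1/3, 2/3 on E, F.
H = (1/3)·(2, 7) + (2/3)·(-6, 8) = (-10/3, 23/3).

(-10/3, 23/3)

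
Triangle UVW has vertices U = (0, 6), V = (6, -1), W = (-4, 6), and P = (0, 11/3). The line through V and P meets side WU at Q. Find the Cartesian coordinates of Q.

Barycentric coordinates of P with respect to UVW: (1/6, 1/3, 1/2).
On side WU the V-coordinate is zero; dropping P's V-weight 1/3 and renormalizing the remaining 1/2 : 1/6 gives weights 3/4, 1/4 on W, U.
Q = (3/4)·(-4, 6) + (1/4)·(0, 6) = (-3, 6).

(-3, 6)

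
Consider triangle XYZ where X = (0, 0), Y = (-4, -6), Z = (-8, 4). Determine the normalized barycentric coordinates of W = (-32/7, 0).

Signed area of the reference triangle: [XYZ] = ½·(0·(-6−4) + (-4)·(4−0) + (-8)·(0−(-6))) = ½·(0 − 16 − 48) = -32.
[WYZ] = ½·((-32/7)·(-6−4) + (-4)·(4−0) + (-8)·(0−(-6))) = ½·(320/7 − 16 − 48) = -64/7, so the X-coordinate is (-64/7)/(-32) = 2/7.
[XWZ] = ½·(0·(0−4) + (-32/7)·(4−0) + (-8)·(0−0)) = ½·(0 − 128/7 + 0) = -64/7, so the Y-coordinate is 2/7.
[XYW] = ½·(0·(-6−0) + (-4)·(0−0) + (-32/7)·(0−(-6))) = ½·(0 + 0 − 192/7) = -96/7, so the Z-coordinate is 3/7.

(2/7, 2/7, 3/7)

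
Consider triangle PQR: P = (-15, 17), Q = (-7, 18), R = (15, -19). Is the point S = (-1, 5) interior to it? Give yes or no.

Barycentric coordinates of S: (32/159, 24/53, 55/159).
The three coordinates are positive, positive, positive; a point is interior exactly when all three are positive.

yes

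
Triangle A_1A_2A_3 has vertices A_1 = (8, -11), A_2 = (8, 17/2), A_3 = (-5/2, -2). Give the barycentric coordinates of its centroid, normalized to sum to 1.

The centroid is the average of the vertices, so each weight is 1/3.

(1/3, 1/3, 1/3)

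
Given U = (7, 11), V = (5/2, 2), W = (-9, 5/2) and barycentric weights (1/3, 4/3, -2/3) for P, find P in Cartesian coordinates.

P = (1/3)·U + (4/3)·V + (-2/3)·W.
x-coordinate: (1/3)·7 + (4/3)·(5/2) + (-2/3)·(-9) = 35/3.
y-coordinate: (1/3)·11 + (4/3)·2 + (-2/3)·(5/2) = 14/3.

(35/3, 14/3)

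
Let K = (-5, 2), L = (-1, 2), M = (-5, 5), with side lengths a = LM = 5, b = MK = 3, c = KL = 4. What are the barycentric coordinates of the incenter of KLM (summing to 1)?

The incenter has barycentric coordinates proportional to the opposite side lengths: (5 : 3 : 4).
Normalizing by 5+3+4 = 12 gives (5/12, 1/4, 1/3).

(5/12, 1/4, 1/3)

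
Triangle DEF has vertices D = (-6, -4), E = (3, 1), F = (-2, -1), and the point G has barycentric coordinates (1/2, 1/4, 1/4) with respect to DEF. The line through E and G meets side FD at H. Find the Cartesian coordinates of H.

Line EG meets FD where the E-coordinate vanishes; zeroing G's E-weight and renormalizing leaves F, D-weights 1/4 : 1/2 → (1/3, 2/3).
So H = (1/3)·F + (2/3)·D = (-14/3, -3).

(-14/3, -3)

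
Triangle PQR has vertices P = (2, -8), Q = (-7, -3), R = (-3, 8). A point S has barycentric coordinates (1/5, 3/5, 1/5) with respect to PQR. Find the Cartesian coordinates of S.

(-22/5, -9/5)

S = (1/5)·P + (3/5)·Q + (1/5)·R.
x-coordinate: (1/5)·2 + (3/5)·(-7) + (1/5)·(-3) = -22/5.
y-coordinate: (1/5)·(-8) + (3/5)·(-3) + (1/5)·8 = -9/5.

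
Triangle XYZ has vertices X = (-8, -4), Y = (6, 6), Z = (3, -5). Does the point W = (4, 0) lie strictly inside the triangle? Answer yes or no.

yes

Barycentric coordinates of W: (1/31, 14/31, 16/31).
The three coordinates are positive, positive, positive; a point is interior exactly when all three are positive.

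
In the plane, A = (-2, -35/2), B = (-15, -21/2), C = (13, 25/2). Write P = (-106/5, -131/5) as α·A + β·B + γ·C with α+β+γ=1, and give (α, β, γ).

Signed area of the reference triangle: [ABC] = ½·((-2)·(-21/2−(25/2)) + (-15)·(25/2−(-35/2)) + 13·(-35/2−(-21/2))) = ½·(46 − 450 − 91) = -495/2.
[PBC] = ½·((-106/5)·(-21/2−(25/2)) + (-15)·(25/2−(-131/5)) + 13·(-131/5−(-21/2))) = ½·(2438/5 − 1161/2 − 2041/10) = -297/2, so the A-coordinate is (-297/2)/(-495/2) = 3/5.
[APC] = ½·((-2)·(-131/5−(25/2)) + (-106/5)·(25/2−(-35/2)) + 13·(-35/2−(-131/5))) = ½·(387/5 − 636 + 1131/10) = -891/4, so the B-coordinate is 9/10.
[ABP] = ½·((-2)·(-21/2−(-131/5)) + (-15)·(-131/5−(-35/2)) + (-106/5)·(-35/2−(-21/2))) = ½·(-157/5 + 261/2 + 742/5) = 495/4, so the C-coordinate is -1/2.
Check: 3/5 + 9/10 − 1/2 = 1.

(3/5, 9/10, -1/2)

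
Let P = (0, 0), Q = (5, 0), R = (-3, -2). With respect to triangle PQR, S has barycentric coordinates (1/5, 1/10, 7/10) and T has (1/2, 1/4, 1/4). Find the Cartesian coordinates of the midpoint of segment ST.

(-11/20, -19/20)

Barycentric coordinates of the midpoint are the average: (7/20, 7/40, 19/40).
Converting: (7/20)·P + (7/40)·Q + (19/40)·R = (-11/20, -19/20).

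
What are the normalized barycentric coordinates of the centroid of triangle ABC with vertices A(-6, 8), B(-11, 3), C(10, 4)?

(1/3, 1/3, 1/3)

The centroid is the average of the vertices, so each weight is 1/3.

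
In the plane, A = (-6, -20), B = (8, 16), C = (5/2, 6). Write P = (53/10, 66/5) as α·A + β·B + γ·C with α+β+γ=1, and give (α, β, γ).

Signed area of the reference triangle: [ABC] = ½·((-6)·(16−6) + 8·(6−(-20)) + (5/2)·(-20−16)) = ½·(-60 + 208 − 90) = 29.
[PBC] = ½·((53/10)·(16−6) + 8·(6−(66/5)) + (5/2)·(66/5−16)) = ½·(53 − 288/5 − 7) = -29/5, so the A-coordinate is (-29/5)/29 = -1/5.
[APC] = ½·((-6)·(66/5−6) + (53/10)·(6−(-20)) + (5/2)·(-20−(66/5))) = ½·(-216/5 + 689/5 − 83) = 29/5, so the B-coordinate is 1/5.
[ABP] = ½·((-6)·(16−(66/5)) + 8·(66/5−(-20)) + (53/10)·(-20−16)) = ½·(-84/5 + 1328/5 − 954/5) = 29, so the C-coordinate is 1.
Check: -1/5 + 1/5 + 1 = 1.

(-1/5, 1/5, 1)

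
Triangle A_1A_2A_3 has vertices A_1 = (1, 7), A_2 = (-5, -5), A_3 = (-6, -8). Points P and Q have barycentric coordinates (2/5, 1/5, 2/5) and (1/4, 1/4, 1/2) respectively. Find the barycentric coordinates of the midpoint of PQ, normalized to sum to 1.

Since both coordinate triples sum to 1, the midpoint's barycentrics are the componentwise average.
(2/5+1/4)/2 = 13/40; similarly 9/40 and 9/20.

(13/40, 9/40, 9/20)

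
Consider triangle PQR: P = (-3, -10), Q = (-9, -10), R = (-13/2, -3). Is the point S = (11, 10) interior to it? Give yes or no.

no

Barycentric coordinates of S: (15/7, -4, 20/7).
The three coordinates are positive, negative, positive; a point is interior exactly when all three are positive.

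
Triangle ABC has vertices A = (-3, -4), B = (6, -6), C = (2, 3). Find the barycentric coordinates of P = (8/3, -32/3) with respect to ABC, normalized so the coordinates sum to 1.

(2/3, 1, -2/3)

Signed area of the reference triangle: [ABC] = ½·((-3)·(-6−3) + 6·(3−(-4)) + 2·(-4−(-6))) = ½·(27 + 42 + 4) = 73/2.
[PBC] = ½·((8/3)·(-6−3) + 6·(3−(-32/3)) + 2·(-32/3−(-6))) = ½·(-24 + 82 − 28/3) = 73/3, so the A-coordinate is (73/3)/(73/2) = 2/3.
[APC] = ½·((-3)·(-32/3−3) + (8/3)·(3−(-4)) + 2·(-4−(-32/3))) = ½·(41 + 56/3 + 40/3) = 73/2, so the B-coordinate is 1.
[ABP] = ½·((-3)·(-6−(-32/3)) + 6·(-32/3−(-4)) + (8/3)·(-4−(-6))) = ½·(-14 − 40 + 16/3) = -73/3, so the C-coordinate is -2/3.
Check: 2/3 + 1 − 2/3 = 1.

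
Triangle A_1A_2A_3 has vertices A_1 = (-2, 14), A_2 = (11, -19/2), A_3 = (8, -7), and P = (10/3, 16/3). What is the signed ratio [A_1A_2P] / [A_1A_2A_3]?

-1/3

[A_1A_2A_3] = ½·((-2)·(-19/2−(-7)) + 11·(-7−14) + 8·(14−(-19/2))) = ½·(5 − 231 + 188) = -19.
[A_1A_2P] = ½·((-2)·(-19/2−(16/3)) + 11·(16/3−14) + (10/3)·(14−(-19/2))) = ½·(89/3 − 286/3 + 235/3) = 19/3, so the ratio is (19/3)/(-19) = -1/3.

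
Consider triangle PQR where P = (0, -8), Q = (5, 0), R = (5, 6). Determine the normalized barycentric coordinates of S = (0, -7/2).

Signed area of the reference triangle: [PQR] = ½·(0·(0−6) + 5·(6−(-8)) + 5·(-8−0)) = ½·(0 + 70 − 40) = 15.
[SQR] = ½·(0·(0−6) + 5·(6−(-7/2)) + 5·(-7/2−0)) = ½·(0 + 95/2 − 35/2) = 15, so the P-coordinate is 15/15 = 1.
[PSR] = ½·(0·(-7/2−6) + 0·(6−(-8)) + 5·(-8−(-7/2))) = ½·(0 + 0 − 45/2) = -45/4, so the Q-coordinate is -3/4.
[PQS] = ½·(0·(0−(-7/2)) + 5·(-7/2−(-8)) + 0·(-8−0)) = ½·(0 + 45/2 + 0) = 45/4, so the R-coordinate is 3/4.
Check: 1 − 3/4 + 3/4 = 1.

(1, -3/4, 3/4)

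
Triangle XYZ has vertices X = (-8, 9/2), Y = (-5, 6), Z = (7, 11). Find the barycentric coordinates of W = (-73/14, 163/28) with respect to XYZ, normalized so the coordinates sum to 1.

Signed area of the reference triangle: [XYZ] = ½·((-8)·(6−11) + (-5)·(11−(9/2)) + 7·(9/2−6)) = ½·(40 − 65/2 − 21/2) = -3/2.
[WYZ] = ½·((-73/14)·(6−11) + (-5)·(11−(163/28)) + 7·(163/28−6)) = ½·(365/14 − 725/28 − 5/4) = -15/28, so the X-coordinate is (-15/28)/(-3/2) = 5/14.
[XWZ] = ½·((-8)·(163/28−11) + (-73/14)·(11−(9/2)) + 7·(9/2−(163/28))) = ½·(290/7 − 949/28 − 37/4) = -6/7, so the Y-coordinate is 4/7.
[XYW] = ½·((-8)·(6−(163/28)) + (-5)·(163/28−(9/2)) + (-73/14)·(9/2−6)) = ½·(-10/7 − 185/28 + 219/28) = -3/28, so the Z-coordinate is 1/14.
Check: 5/14 + 4/7 + 1/14 = 1.

(5/14, 4/7, 1/14)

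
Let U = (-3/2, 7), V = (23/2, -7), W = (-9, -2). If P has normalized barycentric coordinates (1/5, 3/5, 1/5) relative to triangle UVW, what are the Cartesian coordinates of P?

P = (1/5)·U + (3/5)·V + (1/5)·W.
x-coordinate: (1/5)·(-3/2) + (3/5)·(23/2) + (1/5)·(-9) = 24/5.
y-coordinate: (1/5)·7 + (3/5)·(-7) + (1/5)·(-2) = -16/5.

(24/5, -16/5)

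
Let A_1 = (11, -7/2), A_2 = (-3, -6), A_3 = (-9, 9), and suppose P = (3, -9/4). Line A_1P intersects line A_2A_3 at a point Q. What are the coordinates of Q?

(-5, -1)

Barycentric coordinates of P with respect to A_1A_2A_3: (1/2, 1/3, 1/6).
On side A_2A_3 the A_1-coordinate is zero; dropping P's A_1-weight 1/2 and renormalizing the remaining 1/3 : 1/6 gives weights 2/3, 1/3 on A_2, A_3.
Q = (2/3)·(-3, -6) + (1/3)·(-9, 9) = (-5, -1).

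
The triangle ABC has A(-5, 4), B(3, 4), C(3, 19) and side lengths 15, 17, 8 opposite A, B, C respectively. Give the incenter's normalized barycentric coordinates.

(3/8, 17/40, 1/5)

The incenter has barycentric coordinates proportional to the opposite side lengths: (15 : 17 : 8).
Normalizing by 15+17+8 = 40 gives (3/8, 17/40, 1/5).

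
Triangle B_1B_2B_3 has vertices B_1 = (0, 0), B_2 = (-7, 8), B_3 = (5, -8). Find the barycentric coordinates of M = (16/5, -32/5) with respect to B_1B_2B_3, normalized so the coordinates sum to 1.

Signed area of the reference triangle: [B_1B_2B_3] = ½·(0·(8−(-8)) + (-7)·(-8−0) + 5·(0−8)) = ½·(0 + 56 − 40) = 8.
[MB_2B_3] = ½·((16/5)·(8−(-8)) + (-7)·(-8−(-32/5)) + 5·(-32/5−8)) = ½·(256/5 + 56/5 − 72) = -24/5, so the B_1-coordinate is (-24/5)/8 = -3/5.
[B_1MB_3] = ½·(0·(-32/5−(-8)) + (16/5)·(-8−0) + 5·(0−(-32/5))) = ½·(0 − 128/5 + 32) = 16/5, so the B_2-coordinate is 2/5.
[B_1B_2M] = ½·(0·(8−(-32/5)) + (-7)·(-32/5−0) + (16/5)·(0−8)) = ½·(0 + 224/5 − 128/5) = 48/5, so the B_3-coordinate is 6/5.
Check: -3/5 + 2/5 + 6/5 = 1.

(-3/5, 2/5, 6/5)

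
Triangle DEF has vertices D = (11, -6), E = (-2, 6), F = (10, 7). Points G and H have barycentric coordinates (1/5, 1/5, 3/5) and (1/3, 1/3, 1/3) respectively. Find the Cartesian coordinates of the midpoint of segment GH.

(106/15, 49/15)

Barycentric coordinates of the midpoint are the average: (4/15, 4/15, 7/15).
Converting: (4/15)·D + (4/15)·E + (7/15)·F = (106/15, 49/15).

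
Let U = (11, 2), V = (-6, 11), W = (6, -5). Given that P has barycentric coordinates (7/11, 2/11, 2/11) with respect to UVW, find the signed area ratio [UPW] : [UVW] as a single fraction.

The signed ratio [UPW]/[UVW] equals the barycentric coordinate of P at vertex V, which is 2/11.

2/11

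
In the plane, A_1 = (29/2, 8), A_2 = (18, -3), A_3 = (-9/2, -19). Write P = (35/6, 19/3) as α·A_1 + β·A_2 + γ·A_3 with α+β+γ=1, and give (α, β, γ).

(4/3, -2/3, 1/3)

Signed area of the reference triangle: [A_1A_2A_3] = ½·((29/2)·(-3−(-19)) + 18·(-19−8) + (-9/2)·(8−(-3))) = ½·(232 − 486 − 99/2) = -607/4.
[PA_2A_3] = ½·((35/6)·(-3−(-19)) + 18·(-19−(19/3)) + (-9/2)·(19/3−(-3))) = ½·(280/3 − 456 − 42) = -607/3, so the A_1-coordinate is (-607/3)/(-607/4) = 4/3.
[A_1PA_3] = ½·((29/2)·(19/3−(-19)) + (35/6)·(-19−8) + (-9/2)·(8−(19/3))) = ½·(1102/3 − 315/2 − 15/2) = 607/6, so the A_2-coordinate is -2/3.
[A_1A_2P] = ½·((29/2)·(-3−(19/3)) + 18·(19/3−8) + (35/6)·(8−(-3))) = ½·(-406/3 − 30 + 385/6) = -607/12, so the A_3-coordinate is 1/3.
Check: 4/3 − 2/3 + 1/3 = 1.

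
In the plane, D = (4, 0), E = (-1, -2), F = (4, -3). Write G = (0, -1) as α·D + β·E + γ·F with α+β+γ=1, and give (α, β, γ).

(2/5, 4/5, -1/5)

Signed area of the reference triangle: [DEF] = ½·(4·(-2−(-3)) + (-1)·(-3−0) + 4·(0−(-2))) = ½·(4 + 3 + 8) = 15/2.
[GEF] = ½·(0·(-2−(-3)) + (-1)·(-3−(-1)) + 4·(-1−(-2))) = ½·(0 + 2 + 4) = 3, so the D-coordinate is 3/(15/2) = 2/5.
[DGF] = ½·(4·(-1−(-3)) + 0·(-3−0) + 4·(0−(-1))) = ½·(8 + 0 + 4) = 6, so the E-coordinate is 4/5.
[DEG] = ½·(4·(-2−(-1)) + (-1)·(-1−0) + 0·(0−(-2))) = ½·(-4 + 1 + 0) = -3/2, so the F-coordinate is -1/5.
Check: 2/5 + 4/5 − 1/5 = 1.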